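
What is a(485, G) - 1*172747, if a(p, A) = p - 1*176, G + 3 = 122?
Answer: -172438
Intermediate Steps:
G = 119 (G = -3 + 122 = 119)
a(p, A) = -176 + p (a(p, A) = p - 176 = -176 + p)
a(485, G) - 1*172747 = (-176 + 485) - 1*172747 = 309 - 172747 = -172438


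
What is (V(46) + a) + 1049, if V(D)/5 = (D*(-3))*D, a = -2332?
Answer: -33023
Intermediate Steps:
V(D) = -15*D**2 (V(D) = 5*((D*(-3))*D) = 5*((-3*D)*D) = 5*(-3*D**2) = -15*D**2)
(V(46) + a) + 1049 = (-15*46**2 - 2332) + 1049 = (-15*2116 - 2332) + 1049 = (-31740 - 2332) + 1049 = -34072 + 1049 = -33023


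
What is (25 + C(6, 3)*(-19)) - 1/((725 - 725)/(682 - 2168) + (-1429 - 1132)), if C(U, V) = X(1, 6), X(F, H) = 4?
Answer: -130610/2561 ≈ -51.000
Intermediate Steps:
C(U, V) = 4
(25 + C(6, 3)*(-19)) - 1/((725 - 725)/(682 - 2168) + (-1429 - 1132)) = (25 + 4*(-19)) - 1/((725 - 725)/(682 - 2168) + (-1429 - 1132)) = (25 - 76) - 1/(0/(-1486) - 2561) = -51 - 1/(0*(-1/1486) - 2561) = -51 - 1/(0 - 2561) = -51 - 1/(-2561) = -51 - 1*(-1/2561) = -51 + 1/2561 = -130610/2561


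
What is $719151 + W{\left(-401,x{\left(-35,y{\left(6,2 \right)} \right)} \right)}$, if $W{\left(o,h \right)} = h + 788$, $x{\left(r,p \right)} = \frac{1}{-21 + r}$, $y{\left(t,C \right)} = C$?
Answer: $\frac{40316583}{56} \approx 7.1994 \cdot 10^{5}$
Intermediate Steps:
$W{\left(o,h \right)} = 788 + h$
$719151 + W{\left(-401,x{\left(-35,y{\left(6,2 \right)} \right)} \right)} = 719151 + \left(788 + \frac{1}{-21 - 35}\right) = 719151 + \left(788 + \frac{1}{-56}\right) = 719151 + \left(788 - \frac{1}{56}\right) = 719151 + \frac{44127}{56} = \frac{40316583}{56}$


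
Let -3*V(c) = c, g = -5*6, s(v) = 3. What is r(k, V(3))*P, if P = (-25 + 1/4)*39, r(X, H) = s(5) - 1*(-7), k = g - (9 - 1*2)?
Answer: -19305/2 ≈ -9652.5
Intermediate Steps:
g = -30
V(c) = -c/3
k = -37 (k = -30 - (9 - 1*2) = -30 - (9 - 2) = -30 - 1*7 = -30 - 7 = -37)
r(X, H) = 10 (r(X, H) = 3 - 1*(-7) = 3 + 7 = 10)
P = -3861/4 (P = (-25 + ¼)*39 = -99/4*39 = -3861/4 ≈ -965.25)
r(k, V(3))*P = 10*(-3861/4) = -19305/2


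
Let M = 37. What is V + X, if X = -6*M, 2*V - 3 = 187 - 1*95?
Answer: -349/2 ≈ -174.50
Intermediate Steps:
V = 95/2 (V = 3/2 + (187 - 1*95)/2 = 3/2 + (187 - 95)/2 = 3/2 + (1/2)*92 = 3/2 + 46 = 95/2 ≈ 47.500)
X = -222 (X = -6*37 = -222)
V + X = 95/2 - 222 = -349/2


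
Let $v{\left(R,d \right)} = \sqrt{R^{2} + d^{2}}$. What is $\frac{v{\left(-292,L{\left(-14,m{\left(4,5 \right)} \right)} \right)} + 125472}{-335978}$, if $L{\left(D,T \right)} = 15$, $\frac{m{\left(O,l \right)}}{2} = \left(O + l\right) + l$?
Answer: $- \frac{62736}{167989} - \frac{\sqrt{85489}}{335978} \approx -0.37432$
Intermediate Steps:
$m{\left(O,l \right)} = 2 O + 4 l$ ($m{\left(O,l \right)} = 2 \left(\left(O + l\right) + l\right) = 2 \left(O + 2 l\right) = 2 O + 4 l$)
$\frac{v{\left(-292,L{\left(-14,m{\left(4,5 \right)} \right)} \right)} + 125472}{-335978} = \frac{\sqrt{\left(-292\right)^{2} + 15^{2}} + 125472}{-335978} = \left(\sqrt{85264 + 225} + 125472\right) \left(- \frac{1}{335978}\right) = \left(\sqrt{85489} + 125472\right) \left(- \frac{1}{335978}\right) = \left(125472 + \sqrt{85489}\right) \left(- \frac{1}{335978}\right) = - \frac{62736}{167989} - \frac{\sqrt{85489}}{335978}$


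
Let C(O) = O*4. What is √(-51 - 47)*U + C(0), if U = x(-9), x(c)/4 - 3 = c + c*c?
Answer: 2100*I*√2 ≈ 2969.8*I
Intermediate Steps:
x(c) = 12 + 4*c + 4*c² (x(c) = 12 + 4*(c + c*c) = 12 + 4*(c + c²) = 12 + (4*c + 4*c²) = 12 + 4*c + 4*c²)
U = 300 (U = 12 + 4*(-9) + 4*(-9)² = 12 - 36 + 4*81 = 12 - 36 + 324 = 300)
C(O) = 4*O
√(-51 - 47)*U + C(0) = √(-51 - 47)*300 + 4*0 = √(-98)*300 + 0 = (7*I*√2)*300 + 0 = 2100*I*√2 + 0 = 2100*I*√2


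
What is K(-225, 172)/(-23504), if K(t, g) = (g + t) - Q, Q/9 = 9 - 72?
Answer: -257/11752 ≈ -0.021869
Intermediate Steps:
Q = -567 (Q = 9*(9 - 72) = 9*(-63) = -567)
K(t, g) = 567 + g + t (K(t, g) = (g + t) - 1*(-567) = (g + t) + 567 = 567 + g + t)
K(-225, 172)/(-23504) = (567 + 172 - 225)/(-23504) = 514*(-1/23504) = -257/11752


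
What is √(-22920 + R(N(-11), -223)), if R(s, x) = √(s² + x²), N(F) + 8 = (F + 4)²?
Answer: √(-22920 + √51410) ≈ 150.64*I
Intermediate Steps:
N(F) = -8 + (4 + F)² (N(F) = -8 + (F + 4)² = -8 + (4 + F)²)
√(-22920 + R(N(-11), -223)) = √(-22920 + √((-8 + (4 - 11)²)² + (-223)²)) = √(-22920 + √((-8 + (-7)²)² + 49729)) = √(-22920 + √((-8 + 49)² + 49729)) = √(-22920 + √(41² + 49729)) = √(-22920 + √(1681 + 49729)) = √(-22920 + √51410)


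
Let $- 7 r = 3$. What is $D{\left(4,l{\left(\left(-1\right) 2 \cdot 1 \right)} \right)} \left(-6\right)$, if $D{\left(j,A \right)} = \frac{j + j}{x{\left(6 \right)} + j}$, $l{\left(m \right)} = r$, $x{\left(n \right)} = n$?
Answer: $- \frac{24}{5} \approx -4.8$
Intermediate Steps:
$r = - \frac{3}{7}$ ($r = \left(- \frac{1}{7}\right) 3 = - \frac{3}{7} \approx -0.42857$)
$l{\left(m \right)} = - \frac{3}{7}$
$D{\left(j,A \right)} = \frac{2 j}{6 + j}$ ($D{\left(j,A \right)} = \frac{j + j}{6 + j} = \frac{2 j}{6 + j}$)
$D{\left(4,l{\left(\left(-1\right) 2 \cdot 1 \right)} \right)} \left(-6\right) = 2 \cdot 4 \frac{1}{6 + 4} \left(-6\right) = 2 \cdot 4 \cdot \frac{1}{10} \left(-6\right) = \frac{4}{5} \left(-6\right) = - \frac{24}{5}$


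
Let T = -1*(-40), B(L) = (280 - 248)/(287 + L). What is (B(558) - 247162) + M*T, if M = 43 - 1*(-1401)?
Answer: -160044658/845 ≈ -1.8940e+5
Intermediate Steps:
M = 1444 (M = 43 + 1401 = 1444)
B(L) = 32/(287 + L)
T = 40
(B(558) - 247162) + M*T = (32/(287 + 558) - 247162) + 1444*40 = (32/845 - 247162) + 57760 = -208851858/845 + 57760 = -160044658/845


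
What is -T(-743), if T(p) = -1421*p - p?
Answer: -1056546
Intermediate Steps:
T(p) = -1422*p
-T(-743) = -(-1422)*(-743) = -1*1056546 = -1056546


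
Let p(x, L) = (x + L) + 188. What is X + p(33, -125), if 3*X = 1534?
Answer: 1822/3 ≈ 607.33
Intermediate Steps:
p(x, L) = 188 + L + x (p(x, L) = (L + x) + 188 = 188 + L + x)
X = 1534/3 (X = (⅓)*1534 = 1534/3 ≈ 511.33)
X + p(33, -125) = 1534/3 + (188 - 125 + 33) = 1534/3 + 96 = 1822/3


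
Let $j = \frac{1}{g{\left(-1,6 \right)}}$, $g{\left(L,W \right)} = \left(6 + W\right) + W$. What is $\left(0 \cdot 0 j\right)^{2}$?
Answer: $0$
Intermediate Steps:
$g{\left(L,W \right)} = 6 + 2 W$
$j = \frac{1}{18}$ ($j = \frac{1}{6 + 2 \cdot 6} = \frac{1}{6 + 12} = \frac{1}{18} \approx 0.055556$)
$\left(0 \cdot 0 j\right)^{2} = \left(0 \cdot 0 \cdot \frac{1}{18}\right)^{2} = \left(0 \cdot \frac{1}{18}\right)^{2} = 0^{2} = 0$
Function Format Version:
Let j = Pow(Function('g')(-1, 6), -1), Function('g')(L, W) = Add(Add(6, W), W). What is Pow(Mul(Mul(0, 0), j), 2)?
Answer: 0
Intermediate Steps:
Function('g')(L, W) = Add(6, Mul(2, W))
j = Rational(1, 18) (j = Pow(Add(6, Mul(2, 6)), -1) = Pow(Add(6, 12), -1) = Pow(18, -1) = Rational(1, 18) ≈ 0.055556)
Pow(Mul(Mul(0, 0), j), 2) = Pow(Mul(Mul(0, 0), Rational(1, 18)), 2) = Pow(Mul(0, Rational(1, 18)), 2) = Pow(0, 2) = 0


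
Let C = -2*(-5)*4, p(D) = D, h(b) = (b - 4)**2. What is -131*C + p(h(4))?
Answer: -5240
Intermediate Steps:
h(b) = (-4 + b)**2
C = 40 (C = 10*4 = 40)
-131*C + p(h(4)) = -131*40 + (-4 + 4)**2 = -5240 + 0**2 = -5240 + 0 = -5240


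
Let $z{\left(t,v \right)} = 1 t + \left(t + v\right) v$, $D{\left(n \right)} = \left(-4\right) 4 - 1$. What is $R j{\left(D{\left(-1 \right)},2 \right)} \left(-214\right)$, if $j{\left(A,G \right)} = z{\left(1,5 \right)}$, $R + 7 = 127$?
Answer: $-796080$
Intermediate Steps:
$R = 120$ ($R = -7 + 127 = 120$)
$D{\left(n \right)} = -17$ ($D{\left(n \right)} = -16 - 1 = -17$)
$z{\left(t,v \right)} = t + v \left(t + v\right)$
$j{\left(A,G \right)} = 31$ ($j{\left(A,G \right)} = 1 + 5^{2} + 1 \cdot 5 = 1 + 25 + 5 = 31$)
$R j{\left(D{\left(-1 \right)},2 \right)} \left(-214\right) = 120 \cdot 31 \left(-214\right) = 3720 \left(-214\right) = -796080$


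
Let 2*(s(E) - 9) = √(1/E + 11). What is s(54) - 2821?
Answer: -2812 + √3570/36 ≈ -2810.3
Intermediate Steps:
s(E) = 9 + √(11 + 1/E)/2 (s(E) = 9 + √(1/E + 11)/2 = 9 + √(11 + 1/E)/2)
s(54) - 2821 = (9 + √(11 + 1/54)/2) - 2821 = (9 + √(595/54)/2) - 2821 = (9 + (√3570/18)/2) - 2821 = (9 + √3570/36) - 2821 = -2812 + √3570/36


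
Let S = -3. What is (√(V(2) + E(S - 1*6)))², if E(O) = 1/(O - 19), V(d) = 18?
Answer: 503/28 ≈ 17.964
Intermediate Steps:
E(O) = 1/(-19 + O)
(√(V(2) + E(S - 1*6)))² = (√(18 + 1/(-19 + (-3 - 1*6))))² = (√(18 + 1/(-19 + (-3 - 6))))² = (√(18 + 1/(-19 - 9)))² = (√(18 + 1/(-28)))² = (√(18 - 1/28))² = (√(503/28))² = (√3521/14)² = 503/28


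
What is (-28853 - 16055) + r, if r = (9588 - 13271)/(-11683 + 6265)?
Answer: -243307861/5418 ≈ -44907.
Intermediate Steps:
r = 3683/5418 (r = -3683/(-5418) = -3683*(-1/5418) = 3683/5418 ≈ 0.67977)
(-28853 - 16055) + r = (-28853 - 16055) + 3683/5418 = -44908 + 3683/5418 = -243307861/5418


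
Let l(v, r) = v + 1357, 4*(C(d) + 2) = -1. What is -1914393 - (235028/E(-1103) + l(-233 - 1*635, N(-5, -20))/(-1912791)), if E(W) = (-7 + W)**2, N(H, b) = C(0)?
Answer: -375978812649187379/196395815925 ≈ -1.9144e+6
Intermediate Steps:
C(d) = -9/4 (C(d) = -2 + (1/4)*(-1) = -2 - 1/4 = -9/4)
N(H, b) = -9/4
l(v, r) = 1357 + v
-1914393 - (235028/E(-1103) + l(-233 - 1*635, N(-5, -20))/(-1912791)) = -1914393 - (235028/((-7 - 1103)**2) + (1357 + (-233 - 1*635))/(-1912791)) = -1914393 - (235028/((-1110)**2) + (1357 + (-233 - 635))*(-1/1912791)) = -1914393 - (235028/1232100 + (1357 - 868)*(-1/1912791)) = -1914393 - (235028*(1/1232100) + 489*(-1/1912791)) = -1914393 - (58757/308025 - 163/637597) = -1914393 - 1*37413078854/196395815925 = -1914393 - 37413078854/196395815925 = -375978812649187379/196395815925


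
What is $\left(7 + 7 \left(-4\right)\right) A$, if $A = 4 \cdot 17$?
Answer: $-1428$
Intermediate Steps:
$A = 68$
$\left(7 + 7 \left(-4\right)\right) A = \left(7 + 7 \left(-4\right)\right) 68 = \left(7 - 28\right) 68 = \left(-21\right) 68 = -1428$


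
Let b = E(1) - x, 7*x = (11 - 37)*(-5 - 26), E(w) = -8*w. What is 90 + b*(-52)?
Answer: 45454/7 ≈ 6493.4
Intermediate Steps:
x = 806/7 (x = ((11 - 37)*(-5 - 26))/7 = (-26*(-31))/7 = (⅐)*806 = 806/7 ≈ 115.14)
b = -862/7 (b = -8*1 - 1*806/7 = -8 - 806/7 = -862/7 ≈ -123.14)
90 + b*(-52) = 90 - 862/7*(-52) = 90 + 44824/7 = 45454/7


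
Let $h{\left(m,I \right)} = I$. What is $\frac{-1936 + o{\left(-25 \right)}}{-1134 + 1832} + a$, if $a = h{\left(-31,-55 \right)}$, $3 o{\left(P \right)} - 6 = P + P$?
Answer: $- \frac{60511}{1047} \approx -57.795$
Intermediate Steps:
$o{\left(P \right)} = 2 + \frac{2 P}{3}$ ($o{\left(P \right)} = 2 + \frac{P + P}{3} = 2 + \frac{2 P}{3}$)
$a = -55$
$\frac{-1936 + o{\left(-25 \right)}}{-1134 + 1832} + a = \frac{-1936 + \left(2 + \frac{2}{3} \left(-25\right)\right)}{-1134 + 1832} - 55 = \frac{-1936 + \left(2 - \frac{50}{3}\right)}{698} - 55 = \left(-1936 - \frac{44}{3}\right) \frac{1}{698} - 55 = \left(- \frac{5852}{3}\right) \frac{1}{698} - 55 = - \frac{2926}{1047} - 55 = - \frac{60511}{1047}$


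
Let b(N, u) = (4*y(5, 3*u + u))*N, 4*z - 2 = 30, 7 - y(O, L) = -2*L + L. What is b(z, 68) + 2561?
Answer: 11489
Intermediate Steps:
y(O, L) = 7 + L (y(O, L) = 7 - (-2*L + L) = 7 - (-1)*L = 7 + L)
z = 8 (z = 1/2 + (1/4)*30 = 1/2 + 15/2 = 8)
b(N, u) = N*(28 + 16*u) (b(N, u) = (4*(7 + (3*u + u)))*N = (4*(7 + 4*u))*N = (28 + 16*u)*N = N*(28 + 16*u))
b(z, 68) + 2561 = 4*8*(7 + 4*68) + 2561 = 4*8*(7 + 272) + 2561 = 4*8*279 + 2561 = 8928 + 2561 = 11489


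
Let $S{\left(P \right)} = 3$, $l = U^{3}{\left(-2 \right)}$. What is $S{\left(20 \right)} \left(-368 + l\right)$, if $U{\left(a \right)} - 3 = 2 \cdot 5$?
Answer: $5487$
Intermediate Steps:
$U{\left(a \right)} = 13$ ($U{\left(a \right)} = 3 + 2 \cdot 5 = 3 + 10 = 13$)
$l = 2197$ ($l = 13^{3} = 2197$)
$S{\left(20 \right)} \left(-368 + l\right) = 3 \left(-368 + 2197\right) = 3 \cdot 1829 = 5487$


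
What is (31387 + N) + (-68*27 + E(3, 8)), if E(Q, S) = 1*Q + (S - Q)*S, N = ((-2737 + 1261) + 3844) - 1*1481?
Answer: 30481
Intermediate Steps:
N = 887 (N = (-1476 + 3844) - 1481 = 2368 - 1481 = 887)
E(Q, S) = Q + S*(S - Q)
(31387 + N) + (-68*27 + E(3, 8)) = (31387 + 887) + (-68*27 + (3 + 8² - 1*3*8)) = 32274 + (-1836 + (3 + 64 - 24)) = 32274 + (-1836 + 43) = 32274 - 1793 = 30481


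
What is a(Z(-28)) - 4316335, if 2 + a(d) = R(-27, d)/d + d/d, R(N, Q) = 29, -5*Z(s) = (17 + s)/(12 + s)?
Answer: -47482016/11 ≈ -4.3165e+6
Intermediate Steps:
Z(s) = -(17 + s)/(5*(12 + s))
a(d) = -1 + 29/d (a(d) = -2 + (29/d + d/d) = -2 + (29/d + 1) = -2 + (1 + 29/d) = -1 + 29/d)
a(Z(-28)) - 4316335 = (29 - (-17 - 1*(-28))/(5*(12 - 28)))/(((-17 - 1*(-28))/(5*(12 - 28)))) - 4316335 = (29 - (-17 + 28)/(5*(-16)))/(((1/5)*(-17 + 28)/(-16))) - 4316335 = (29 - (-1)*11/(5*16))/(((1/5)*(-1/16)*11)) - 4316335 = (29 - 1*(-11/80))/(-11/80) - 4316335 = -80*(29 + 11/80)/11 - 4316335 = -80/11*2331/80 - 4316335 = -2331/11 - 4316335 = -47482016/11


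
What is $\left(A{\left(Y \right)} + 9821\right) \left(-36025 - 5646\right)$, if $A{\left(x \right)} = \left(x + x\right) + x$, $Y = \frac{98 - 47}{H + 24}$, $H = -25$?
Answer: $-402875228$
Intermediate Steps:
$Y = -51$ ($Y = \frac{98 - 47}{-25 + 24} = \frac{51}{-1} = 51 \left(-1\right) = -51$)
$A{\left(x \right)} = 3 x$ ($A{\left(x \right)} = 2 x + x = 3 x$)
$\left(A{\left(Y \right)} + 9821\right) \left(-36025 - 5646\right) = \left(3 \left(-51\right) + 9821\right) \left(-36025 - 5646\right) = \left(-153 + 9821\right) \left(-41671\right) = 9668 \left(-41671\right) = -402875228$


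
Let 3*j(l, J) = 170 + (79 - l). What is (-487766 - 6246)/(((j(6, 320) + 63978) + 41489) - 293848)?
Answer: 123503/47075 ≈ 2.6235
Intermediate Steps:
j(l, J) = 83 - l/3 (j(l, J) = (170 + (79 - l))/3 = (249 - l)/3 = 83 - l/3)
(-487766 - 6246)/(((j(6, 320) + 63978) + 41489) - 293848) = (-487766 - 6246)/((((83 - ⅓*6) + 63978) + 41489) - 293848) = -494012/((((83 - 2) + 63978) + 41489) - 293848) = -494012/(((81 + 63978) + 41489) - 293848) = -494012/((64059 + 41489) - 293848) = -494012/(105548 - 293848) = -494012/(-188300) = -494012*(-1/188300) = 123503/47075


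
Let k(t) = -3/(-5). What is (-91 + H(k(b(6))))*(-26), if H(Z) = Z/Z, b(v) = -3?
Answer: 2340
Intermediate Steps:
k(t) = 3/5 (k(t) = -3*(-1/5) = 3/5)
H(Z) = 1
(-91 + H(k(b(6))))*(-26) = (-91 + 1)*(-26) = -90*(-26) = 2340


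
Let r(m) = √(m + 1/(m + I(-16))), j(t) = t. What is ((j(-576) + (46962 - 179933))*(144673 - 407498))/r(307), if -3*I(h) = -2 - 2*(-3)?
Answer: 35099490275*√258155674/281522 ≈ 2.0032e+9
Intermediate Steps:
I(h) = -4/3 (I(h) = -(-2 - 2*(-3))/3 = -(-2 + 6)/3 = -⅓*4 = -4/3)
r(m) = √(m + 1/(-4/3 + m)) (r(m) = √(m + 1/(m - 4/3)) = √(m + 1/(-4/3 + m)))
((j(-576) + (46962 - 179933))*(144673 - 407498))/r(307) = ((-576 + (46962 - 179933))*(144673 - 407498))/(√((3 + 307*(-4 + 3*307))/(-4 + 3*307))) = ((-576 - 132971)*(-262825))/(√((3 + 307*(-4 + 921))/(-4 + 921))) = (-133547*(-262825))/(√((3 + 307*917)/917)) = 35099490275/(√((3 + 281519)/917)) = 35099490275/(√((1/917)*281522)) = 35099490275/(√(281522/917)) = 35099490275/((√258155674/917)) = 35099490275*(√258155674/281522) = 35099490275*√258155674/281522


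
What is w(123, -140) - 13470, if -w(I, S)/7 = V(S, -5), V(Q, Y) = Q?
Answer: -12490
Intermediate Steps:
w(I, S) = -7*S
w(123, -140) - 13470 = -7*(-140) - 13470 = 980 - 13470 = -12490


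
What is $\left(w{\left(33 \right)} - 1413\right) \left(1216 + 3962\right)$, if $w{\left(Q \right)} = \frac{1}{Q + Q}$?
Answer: $- \frac{80480791}{11} \approx -7.3164 \cdot 10^{6}$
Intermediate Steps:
$w{\left(Q \right)} = \frac{1}{2 Q}$
$\left(w{\left(33 \right)} - 1413\right) \left(1216 + 3962\right) = \left(\frac{1}{2 \cdot 33} - 1413\right) \left(1216 + 3962\right) = \left(\frac{1}{2} \cdot \frac{1}{33} - 1413\right) 5178 = \left(\frac{1}{66} - 1413\right) 5178 = \left(- \frac{93257}{66}\right) 5178 = - \frac{80480791}{11}$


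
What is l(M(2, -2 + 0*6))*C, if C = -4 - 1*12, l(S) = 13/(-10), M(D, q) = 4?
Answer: 104/5 ≈ 20.800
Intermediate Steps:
l(S) = -13/10 (l(S) = 13*(-⅒) = -13/10)
C = -16 (C = -4 - 12 = -16)
l(M(2, -2 + 0*6))*C = -13/10*(-16) = 104/5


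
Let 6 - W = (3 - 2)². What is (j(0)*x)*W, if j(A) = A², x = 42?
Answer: 0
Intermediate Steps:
W = 5 (W = 6 - (3 - 2)² = 6 - 1*1² = 6 - 1*1 = 6 - 1 = 5)
(j(0)*x)*W = (0²*42)*5 = (0*42)*5 = 0*5 = 0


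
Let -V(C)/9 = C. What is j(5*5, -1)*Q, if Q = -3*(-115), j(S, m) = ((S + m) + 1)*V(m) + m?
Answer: 77280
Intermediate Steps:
V(C) = -9*C
j(S, m) = m - 9*m*(1 + S + m) (j(S, m) = ((S + m) + 1)*(-9*m) + m = (1 + S + m)*(-9*m) + m = -9*m*(1 + S + m) + m = m - 9*m*(1 + S + m))
Q = 345
j(5*5, -1)*Q = -(-8 - 45*5 - 9*(-1))*345 = -(-8 - 9*25 + 9)*345 = -(-8 - 225 + 9)*345 = -1*(-224)*345 = 224*345 = 77280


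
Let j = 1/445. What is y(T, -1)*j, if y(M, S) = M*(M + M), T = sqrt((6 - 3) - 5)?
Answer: -4/445 ≈ -0.0089888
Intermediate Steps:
j = 1/445 ≈ 0.0022472
T = I*sqrt(2) (T = sqrt(3 - 5) = sqrt(-2) = I*sqrt(2) ≈ 1.4142*I)
y(M, S) = 2*M**2 (y(M, S) = M*(2*M) = 2*M**2)
y(T, -1)*j = (2*(I*sqrt(2))**2)*(1/445) = (2*(-2))*(1/445) = -4*1/445 = -4/445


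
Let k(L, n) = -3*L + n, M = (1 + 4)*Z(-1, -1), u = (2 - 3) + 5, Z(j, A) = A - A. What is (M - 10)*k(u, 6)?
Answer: 60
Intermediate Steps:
Z(j, A) = 0
u = 4 (u = -1 + 5 = 4)
M = 0 (M = (1 + 4)*0 = 5*0 = 0)
k(L, n) = n - 3*L
(M - 10)*k(u, 6) = (0 - 10)*(6 - 3*4) = -10*(6 - 12) = -10*(-6) = 60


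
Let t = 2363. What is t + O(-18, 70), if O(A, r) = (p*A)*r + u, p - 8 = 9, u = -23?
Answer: -19080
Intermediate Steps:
p = 17 (p = 8 + 9 = 17)
O(A, r) = -23 + 17*A*r (O(A, r) = (17*A)*r - 23 = 17*A*r - 23 = -23 + 17*A*r)
t + O(-18, 70) = 2363 + (-23 + 17*(-18)*70) = 2363 + (-23 - 21420) = 2363 - 21443 = -19080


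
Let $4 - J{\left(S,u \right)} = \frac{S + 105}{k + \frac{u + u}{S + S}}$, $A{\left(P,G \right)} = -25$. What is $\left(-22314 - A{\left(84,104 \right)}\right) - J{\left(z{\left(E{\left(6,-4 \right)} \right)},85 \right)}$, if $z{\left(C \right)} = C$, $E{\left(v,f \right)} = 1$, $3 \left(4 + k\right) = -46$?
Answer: $- \frac{4391403}{197} \approx -22291.0$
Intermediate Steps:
$k = - \frac{58}{3}$ ($k = -4 + \frac{1}{3} \left(-46\right) = -4 - \frac{46}{3} = - \frac{58}{3} \approx -19.333$)
$J{\left(S,u \right)} = 4 - \frac{105 + S}{- \frac{58}{3} + \frac{u}{S}}$ ($J{\left(S,u \right)} = 4 - \frac{S + 105}{- \frac{58}{3} + \frac{u + u}{S + S}} = 4 - \frac{105 + S}{- \frac{58}{3} + \frac{2 u}{2 S}} = 4 - \frac{105 + S}{- \frac{58}{3} + 2 u \frac{1}{2 S}} = 4 - \frac{105 + S}{- \frac{58}{3} + \frac{u}{S}}$)
$\left(-22314 - A{\left(84,104 \right)}\right) - J{\left(z{\left(E{\left(6,-4 \right)} \right)},85 \right)} = \left(-22314 - -25\right) - \frac{\left(-547\right) 1 - 3 \cdot 1^{2} + 12 \cdot 85}{\left(-58\right) 1 + 3 \cdot 85} = \left(-22314 + 25\right) - \frac{-547 - 3 + 1020}{-58 + 255} = -22289 - \frac{-547 - 3 + 1020}{197} = -22289 - \frac{1}{197} \cdot 470 = -22289 - \frac{470}{197} = - \frac{4391403}{197}$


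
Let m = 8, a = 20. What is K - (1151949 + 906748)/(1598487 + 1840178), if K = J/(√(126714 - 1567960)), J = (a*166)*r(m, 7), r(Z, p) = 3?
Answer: -2058697/3438665 - 4980*I*√1441246/720623 ≈ -0.59869 - 8.2964*I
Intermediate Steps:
J = 9960 (J = (20*166)*3 = 3320*3 = 9960)
K = -4980*I*√1441246/720623 (K = 9960/(√(126714 - 1567960)) = 9960/(√(-1441246)) = 9960/((I*√1441246)) = 9960*(-I*√1441246/1441246) = -4980*I*√1441246/720623 ≈ -8.2964*I)
K - (1151949 + 906748)/(1598487 + 1840178) = -4980*I*√1441246/720623 - (1151949 + 906748)/(1598487 + 1840178) = -4980*I*√1441246/720623 - 2058697/3438665 = -2058697/3438665 - 4980*I*√1441246/720623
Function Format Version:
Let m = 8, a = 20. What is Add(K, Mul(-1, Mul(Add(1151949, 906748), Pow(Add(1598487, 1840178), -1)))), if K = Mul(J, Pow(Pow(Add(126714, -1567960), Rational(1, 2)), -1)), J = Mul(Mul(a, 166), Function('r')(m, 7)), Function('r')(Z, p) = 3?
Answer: Add(Rational(-2058697, 3438665), Mul(Rational(-4980, 720623), I, Pow(1441246, Rational(1, 2)))) ≈ Add(-0.59869, Mul(-8.2964, I))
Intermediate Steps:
J = 9960 (J = Mul(Mul(20, 166), 3) = Mul(3320, 3) = 9960)
K = Mul(Rational(-4980, 720623), I, Pow(1441246, Rational(1, 2))) (K = Mul(9960, Pow(Pow(Add(126714, -1567960), Rational(1, 2)), -1)) = Mul(9960, Pow(Pow(-1441246, Rational(1, 2)), -1)) = Mul(9960, Pow(Mul(I, Pow(1441246, Rational(1, 2))), -1)) = Mul(9960, Mul(Rational(-1, 1441246), I, Pow(1441246, Rational(1, 2)))) = Mul(Rational(-4980, 720623), I, Pow(1441246, Rational(1, 2))) ≈ Mul(-8.2964, I))
Add(K, Mul(-1, Mul(Add(1151949, 906748), Pow(Add(1598487, 1840178), -1)))) = Add(Mul(Rational(-4980, 720623), I, Pow(1441246, Rational(1, 2))), Mul(-1, Mul(Add(1151949, 906748), Pow(Add(1598487, 1840178), -1)))) = Add(Mul(Rational(-4980, 720623), I, Pow(1441246, Rational(1, 2))), Mul(-1, Mul(2058697, Pow(3438665, -1)))) = Add(Mul(Rational(-4980, 720623), I, Pow(1441246, Rational(1, 2))), Mul(-1, Mul(2058697, Rational(1, 3438665)))) = Add(Mul(Rational(-4980, 720623), I, Pow(1441246, Rational(1, 2))), Mul(-1, Rational(2058697, 3438665))) = Add(Mul(Rational(-4980, 720623), I, Pow(1441246, Rational(1, 2))), Rational(-2058697, 3438665)) = Add(Rational(-2058697, 3438665), Mul(Rational(-4980, 720623), I, Pow(1441246, Rational(1, 2))))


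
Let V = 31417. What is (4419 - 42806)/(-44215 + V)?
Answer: 38387/12798 ≈ 2.9995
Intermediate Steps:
(4419 - 42806)/(-44215 + V) = (4419 - 42806)/(-44215 + 31417) = -38387/(-12798) = -38387*(-1/12798) = 38387/12798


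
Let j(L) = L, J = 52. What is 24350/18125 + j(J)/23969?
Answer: 23383506/17377525 ≈ 1.3456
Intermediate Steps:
24350/18125 + j(J)/23969 = 24350/18125 + 52/23969 = 24350*(1/18125) + 52*(1/23969) = 974/725 + 52/23969 = 23383506/17377525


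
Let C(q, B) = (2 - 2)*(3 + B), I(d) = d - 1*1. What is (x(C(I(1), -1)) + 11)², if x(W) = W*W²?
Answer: 121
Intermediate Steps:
I(d) = -1 + d (I(d) = d - 1 = -1 + d)
C(q, B) = 0 (C(q, B) = 0*(3 + B) = 0)
x(W) = W³
(x(C(I(1), -1)) + 11)² = (0³ + 11)² = (0 + 11)² = 11² = 121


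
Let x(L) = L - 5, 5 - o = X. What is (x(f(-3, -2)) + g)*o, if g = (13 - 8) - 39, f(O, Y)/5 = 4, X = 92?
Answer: 1653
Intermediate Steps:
f(O, Y) = 20 (f(O, Y) = 5*4 = 20)
o = -87 (o = 5 - 1*92 = 5 - 92 = -87)
x(L) = -5 + L
g = -34 (g = 5 - 39 = -34)
(x(f(-3, -2)) + g)*o = ((-5 + 20) - 34)*(-87) = (15 - 34)*(-87) = -19*(-87) = 1653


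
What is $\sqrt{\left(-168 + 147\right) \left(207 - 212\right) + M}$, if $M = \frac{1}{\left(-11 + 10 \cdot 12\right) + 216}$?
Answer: $\frac{\sqrt{443638}}{65} \approx 10.247$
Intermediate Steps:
$M = \frac{1}{325}$ ($M = \frac{1}{\left(-11 + 120\right) + 216} = \frac{1}{109 + 216} = \frac{1}{325} \approx 0.0030769$)
$\sqrt{\left(-168 + 147\right) \left(207 - 212\right) + M} = \sqrt{\left(-168 + 147\right) \left(207 - 212\right) + \frac{1}{325}} = \sqrt{\left(-21\right) \left(-5\right) + \frac{1}{325}} = \sqrt{105 + \frac{1}{325}} = \sqrt{\frac{34126}{325}} = \frac{\sqrt{443638}}{65}$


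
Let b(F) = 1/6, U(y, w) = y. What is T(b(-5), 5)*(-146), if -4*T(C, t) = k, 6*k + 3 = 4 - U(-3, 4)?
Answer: 73/3 ≈ 24.333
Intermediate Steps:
b(F) = ⅙
k = ⅔ (k = -½ + (4 - 1*(-3))/6 = -½ + (4 + 3)/6 = -½ + (⅙)*7 = -½ + 7/6 = ⅔ ≈ 0.66667)
T(C, t) = -⅙ (T(C, t) = -¼*⅔ = -⅙)
T(b(-5), 5)*(-146) = -⅙*(-146) = 73/3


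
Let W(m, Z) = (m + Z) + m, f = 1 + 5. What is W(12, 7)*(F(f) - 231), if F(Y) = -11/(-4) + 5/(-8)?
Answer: -56761/8 ≈ -7095.1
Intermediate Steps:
f = 6
W(m, Z) = Z + 2*m (W(m, Z) = (Z + m) + m = Z + 2*m)
F(Y) = 17/8 (F(Y) = -11*(-¼) + 5*(-⅛) = 11/4 - 5/8 = 17/8)
W(12, 7)*(F(f) - 231) = (7 + 2*12)*(17/8 - 231) = (7 + 24)*(-1831/8) = 31*(-1831/8) = -56761/8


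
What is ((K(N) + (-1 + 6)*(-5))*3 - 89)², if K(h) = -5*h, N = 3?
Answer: 43681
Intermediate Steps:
((K(N) + (-1 + 6)*(-5))*3 - 89)² = ((-5*3 + (-1 + 6)*(-5))*3 - 89)² = ((-15 + 5*(-5))*3 - 89)² = ((-15 - 25)*3 - 89)² = (-40*3 - 89)² = (-120 - 89)² = (-209)² = 43681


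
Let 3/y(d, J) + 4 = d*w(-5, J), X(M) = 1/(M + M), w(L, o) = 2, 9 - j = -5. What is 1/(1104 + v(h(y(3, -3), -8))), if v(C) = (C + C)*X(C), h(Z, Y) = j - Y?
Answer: 1/1105 ≈ 0.00090498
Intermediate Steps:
j = 14 (j = 9 - 1*(-5) = 9 + 5 = 14)
X(M) = 1/(2*M)
y(d, J) = 3/(-4 + 2*d) (y(d, J) = 3/(-4 + d*2) = 3/(-4 + 2*d))
h(Z, Y) = 14 - Y
v(C) = 1 (v(C) = (C + C)*(1/(2*C)) = (2*C)*(1/(2*C)) = 1)
1/(1104 + v(h(y(3, -3), -8))) = 1/(1104 + 1) = 1/1105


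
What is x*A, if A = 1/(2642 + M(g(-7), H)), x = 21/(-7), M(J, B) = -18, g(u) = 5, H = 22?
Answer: -3/2624 ≈ -0.0011433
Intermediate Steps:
x = -3 (x = 21*(-⅐) = -3)
A = 1/2624 (A = 1/(2642 - 18) = 1/2624 ≈ 0.00038110)
x*A = -3*1/2624 = -3/2624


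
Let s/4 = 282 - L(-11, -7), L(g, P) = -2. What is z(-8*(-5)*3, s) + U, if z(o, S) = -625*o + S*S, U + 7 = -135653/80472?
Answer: 13973242165/11496 ≈ 1.2155e+6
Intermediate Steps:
U = -99851/11496 (U = -7 - 135653/80472 = -7 - 135653*1/80472 = -7 - 19379/11496 = -99851/11496 ≈ -8.6857)
s = 1136 (s = 4*(282 - 1*(-2)) = 4*(282 + 2) = 4*284 = 1136)
z(o, S) = S**2 - 625*o (z(o, S) = -625*o + S**2 = S**2 - 625*o)
z(-8*(-5)*3, s) + U = (1136**2 - 625*(-8*(-5))*3) - 99851/11496 = (1290496 - 25000*3) - 99851/11496 = (1290496 - 625*120) - 99851/11496 = (1290496 - 75000) - 99851/11496 = 1215496 - 99851/11496 = 13973242165/11496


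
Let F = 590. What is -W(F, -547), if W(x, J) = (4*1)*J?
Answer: 2188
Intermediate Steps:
W(x, J) = 4*J
-W(F, -547) = -4*(-547) = -1*(-2188) = 2188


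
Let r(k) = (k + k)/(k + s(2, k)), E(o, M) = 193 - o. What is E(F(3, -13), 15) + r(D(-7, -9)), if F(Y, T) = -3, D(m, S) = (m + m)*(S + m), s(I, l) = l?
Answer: 197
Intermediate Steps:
D(m, S) = 2*m*(S + m) (D(m, S) = (2*m)*(S + m) = 2*m*(S + m))
r(k) = 1 (r(k) = (k + k)/(k + k) = (2*k)/((2*k)) = (2*k)*(1/(2*k)) = 1)
E(F(3, -13), 15) + r(D(-7, -9)) = (193 - 1*(-3)) + 1 = (193 + 3) + 1 = 196 + 1 = 197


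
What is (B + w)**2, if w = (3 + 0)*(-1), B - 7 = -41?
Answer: 1369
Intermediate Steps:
B = -34 (B = 7 - 41 = -34)
w = -3 (w = 3*(-1) = -3)
(B + w)**2 = (-34 - 3)**2 = (-37)**2 = 1369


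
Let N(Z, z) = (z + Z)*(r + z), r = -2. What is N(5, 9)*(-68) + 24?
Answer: -6640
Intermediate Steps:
N(Z, z) = (-2 + z)*(Z + z) (N(Z, z) = (z + Z)*(-2 + z) = (Z + z)*(-2 + z) = (-2 + z)*(Z + z))
N(5, 9)*(-68) + 24 = (9² - 2*5 - 2*9 + 5*9)*(-68) + 24 = (81 - 10 - 18 + 45)*(-68) + 24 = 98*(-68) + 24 = -6664 + 24 = -6640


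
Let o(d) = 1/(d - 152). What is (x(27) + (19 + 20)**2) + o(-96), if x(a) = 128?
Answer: 408951/248 ≈ 1649.0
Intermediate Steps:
o(d) = 1/(-152 + d)
(x(27) + (19 + 20)**2) + o(-96) = (128 + (19 + 20)**2) + 1/(-152 - 96) = (128 + 39**2) + 1/(-248) = (128 + 1521) - 1/248 = 1649 - 1/248 = 408951/248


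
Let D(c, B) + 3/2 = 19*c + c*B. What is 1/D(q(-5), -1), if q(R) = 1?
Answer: 2/33 ≈ 0.060606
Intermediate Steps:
D(c, B) = -3/2 + 19*c + B*c (D(c, B) = -3/2 + (19*c + c*B) = -3/2 + (19*c + B*c) = -3/2 + 19*c + B*c)
1/D(q(-5), -1) = 1/(-3/2 + 19*1 - 1*1) = 1/(-3/2 + 19 - 1) = 1/(33/2) = 2/33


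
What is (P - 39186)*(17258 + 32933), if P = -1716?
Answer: -2052912282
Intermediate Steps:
(P - 39186)*(17258 + 32933) = (-1716 - 39186)*(17258 + 32933) = -40902*50191 = -2052912282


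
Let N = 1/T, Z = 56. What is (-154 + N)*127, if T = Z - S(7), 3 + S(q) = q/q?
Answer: -1134237/58 ≈ -19556.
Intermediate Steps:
S(q) = -2 (S(q) = -3 + q/q = -3 + 1 = -2)
T = 58 (T = 56 - 1*(-2) = 56 + 2 = 58)
N = 1/58 ≈ 0.017241
(-154 + N)*127 = (-154 + 1/58)*127 = -8931/58*127 = -1134237/58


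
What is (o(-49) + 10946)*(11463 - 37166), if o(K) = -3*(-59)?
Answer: -285894469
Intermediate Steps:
o(K) = 177
(o(-49) + 10946)*(11463 - 37166) = (177 + 10946)*(11463 - 37166) = 11123*(-25703) = -285894469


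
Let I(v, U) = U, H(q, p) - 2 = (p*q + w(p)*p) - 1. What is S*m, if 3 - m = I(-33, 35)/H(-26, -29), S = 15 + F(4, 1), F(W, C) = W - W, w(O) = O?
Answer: 3395/76 ≈ 44.671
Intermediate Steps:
H(q, p) = 1 + p**2 + p*q (H(q, p) = 2 + ((p*q + p*p) - 1) = 2 + ((p*q + p**2) - 1) = 2 + ((p**2 + p*q) - 1) = 2 + (-1 + p**2 + p*q) = 1 + p**2 + p*q)
F(W, C) = 0
S = 15 (S = 15 + 0 = 15)
m = 679/228 (m = 3 - 35/(1 + (-29)**2 - 29*(-26)) = 3 - 35/(1 + 841 + 754) = 3 - 35/1596 = 3 - 1*5/228 = 3 - 5/228 = 679/228 ≈ 2.9781)
S*m = 15*(679/228) = 3395/76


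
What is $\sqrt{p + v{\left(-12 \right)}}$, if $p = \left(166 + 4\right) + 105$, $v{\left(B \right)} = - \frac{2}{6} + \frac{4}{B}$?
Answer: $\frac{\sqrt{2469}}{3} \approx 16.563$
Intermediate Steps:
$v{\left(B \right)} = - \frac{1}{3} + \frac{4}{B}$ ($v{\left(B \right)} = \left(-2\right) \frac{1}{6} + \frac{4}{B} = - \frac{1}{3} + \frac{4}{B}$)
$p = 275$ ($p = 170 + 105 = 275$)
$\sqrt{p + v{\left(-12 \right)}} = \sqrt{275 + \frac{12 - -12}{3 \left(-12\right)}} = \sqrt{275 + \frac{1}{3} \left(- \frac{1}{12}\right) \left(12 + 12\right)} = \sqrt{275 + \frac{1}{3} \left(- \frac{1}{12}\right) 24} = \sqrt{275 - \frac{2}{3}} = \sqrt{\frac{823}{3}} = \frac{\sqrt{2469}}{3}$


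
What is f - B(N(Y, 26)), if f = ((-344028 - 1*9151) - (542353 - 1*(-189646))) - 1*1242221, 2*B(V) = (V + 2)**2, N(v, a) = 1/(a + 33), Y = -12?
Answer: -16203365999/6962 ≈ -2.3274e+6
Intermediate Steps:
N(v, a) = 1/(33 + a)
B(V) = (2 + V)**2/2 (B(V) = (V + 2)**2/2 = (2 + V)**2/2)
f = -2327399 (f = ((-344028 - 9151) - (542353 + 189646)) - 1242221 = (-353179 - 1*731999) - 1242221 = (-353179 - 731999) - 1242221 = -1085178 - 1242221 = -2327399)
f - B(N(Y, 26)) = -2327399 - (2 + 1/(33 + 26))**2/2 = -2327399 - (2 + 1/59)**2/2 = -2327399 - (119/59)**2/2 = -2327399 - 14161/(2*3481) = -2327399 - 1*14161/6962 = -2327399 - 14161/6962 = -16203365999/6962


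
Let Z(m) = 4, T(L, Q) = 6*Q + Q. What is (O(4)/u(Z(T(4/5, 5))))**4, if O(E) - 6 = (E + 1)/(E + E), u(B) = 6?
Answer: 7890481/5308416 ≈ 1.4864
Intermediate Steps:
T(L, Q) = 7*Q
O(E) = 6 + (1 + E)/(2*E) (O(E) = 6 + (E + 1)/(E + E) = 6 + (1 + E)/((2*E)) = 6 + (1 + E)*(1/(2*E)) = 6 + (1 + E)/(2*E))
(O(4)/u(Z(T(4/5, 5))))**4 = (((1/2)*(1 + 13*4)/4)/6)**4 = (((1/2)*(1/4)*(1 + 52))*(1/6))**4 = (((1/2)*(1/4)*53)*(1/6))**4 = ((53/8)*(1/6))**4 = (53/48)**4 = 7890481/5308416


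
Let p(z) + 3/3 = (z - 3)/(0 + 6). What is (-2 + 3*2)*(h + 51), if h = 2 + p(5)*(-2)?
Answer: 652/3 ≈ 217.33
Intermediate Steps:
p(z) = -3/2 + z/6 (p(z) = -1 + (z - 3)/(0 + 6) = -1 + (-3 + z)/6 = -1 + (-3 + z)*(⅙) = -1 + (-½ + z/6) = -3/2 + z/6)
h = 10/3 (h = 2 + (-3/2 + (⅙)*5)*(-2) = 2 + (-3/2 + ⅚)*(-2) = 2 - ⅔*(-2) = 2 + 4/3 = 10/3 ≈ 3.3333)
(-2 + 3*2)*(h + 51) = (-2 + 3*2)*(10/3 + 51) = (-2 + 6)*(163/3) = 4*(163/3) = 652/3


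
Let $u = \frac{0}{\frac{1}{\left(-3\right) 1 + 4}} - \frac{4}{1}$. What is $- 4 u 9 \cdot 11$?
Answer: $1584$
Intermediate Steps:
$u = -4$ ($u = \frac{0}{\frac{1}{-3 + 4}} - 4 = \frac{0}{1^{-1}} - 4 = \frac{0}{1} - 4 = 0 \cdot 1 - 4 = 0 - 4 = -4$)
$- 4 u 9 \cdot 11 = \left(-4\right) \left(-4\right) 9 \cdot 11 = 16 \cdot 9 \cdot 11 = 144 \cdot 11 = 1584$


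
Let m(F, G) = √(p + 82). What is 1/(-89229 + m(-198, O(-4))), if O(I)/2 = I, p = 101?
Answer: -29743/2653938086 - √183/7961814258 ≈ -1.1209e-5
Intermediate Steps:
O(I) = 2*I
m(F, G) = √183 (m(F, G) = √(101 + 82) = √183)
1/(-89229 + m(-198, O(-4))) = 1/(-89229 + √183)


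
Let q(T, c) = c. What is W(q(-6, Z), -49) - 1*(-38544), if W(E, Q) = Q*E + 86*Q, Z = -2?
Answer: 34428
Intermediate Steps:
W(E, Q) = 86*Q + E*Q (W(E, Q) = E*Q + 86*Q = 86*Q + E*Q)
W(q(-6, Z), -49) - 1*(-38544) = -49*(86 - 2) - 1*(-38544) = -49*84 + 38544 = -4116 + 38544 = 34428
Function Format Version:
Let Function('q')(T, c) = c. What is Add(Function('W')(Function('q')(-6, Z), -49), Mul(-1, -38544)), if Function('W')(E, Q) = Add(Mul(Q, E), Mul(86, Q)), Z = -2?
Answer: 34428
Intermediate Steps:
Function('W')(E, Q) = Add(Mul(86, Q), Mul(E, Q)) (Function('W')(E, Q) = Add(Mul(E, Q), Mul(86, Q)) = Add(Mul(86, Q), Mul(E, Q)))
Add(Function('W')(Function('q')(-6, Z), -49), Mul(-1, -38544)) = Add(Mul(-49, Add(86, -2)), Mul(-1, -38544)) = Add(Mul(-49, 84), 38544) = Add(-4116, 38544) = 34428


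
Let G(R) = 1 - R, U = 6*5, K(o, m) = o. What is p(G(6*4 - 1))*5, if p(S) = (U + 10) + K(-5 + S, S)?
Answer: 65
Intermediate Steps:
U = 30
p(S) = 35 + S (p(S) = (30 + 10) + (-5 + S) = 40 + (-5 + S) = 35 + S)
p(G(6*4 - 1))*5 = (35 + (1 - (6*4 - 1)))*5 = (35 + (1 - (24 - 1)))*5 = (35 + (1 - 1*23))*5 = (35 + (1 - 23))*5 = (35 - 22)*5 = 13*5 = 65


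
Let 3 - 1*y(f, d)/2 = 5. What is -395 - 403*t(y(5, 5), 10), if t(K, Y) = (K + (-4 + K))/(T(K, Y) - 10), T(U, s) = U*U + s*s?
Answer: -18517/53 ≈ -349.38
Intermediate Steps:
y(f, d) = -4 (y(f, d) = 6 - 2*5 = 6 - 10 = -4)
T(U, s) = U**2 + s**2
t(K, Y) = (-4 + 2*K)/(-10 + K**2 + Y**2) (t(K, Y) = (K + (-4 + K))/((K**2 + Y**2) - 10) = (-4 + 2*K)/(-10 + K**2 + Y**2))
-395 - 403*t(y(5, 5), 10) = -395 - 806*(-2 - 4)/(-10 + (-4)**2 + 10**2) = -395 - 806*(-6)/(-10 + 16 + 100) = -395 - 806*(-6)/106 = -395 - 403*(-6/53) = -395 + 2418/53 = -18517/53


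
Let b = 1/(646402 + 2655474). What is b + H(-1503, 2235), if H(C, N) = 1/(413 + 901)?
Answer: 1651595/2169332532 ≈ 0.00076134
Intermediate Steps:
b = 1/3301876 ≈ 3.0286e-7
H(C, N) = 1/1314
b + H(-1503, 2235) = 1/3301876 + 1/1314 = 1651595/2169332532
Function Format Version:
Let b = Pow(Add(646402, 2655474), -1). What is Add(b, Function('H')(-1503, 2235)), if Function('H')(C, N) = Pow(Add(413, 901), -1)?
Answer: Rational(1651595, 2169332532) ≈ 0.00076134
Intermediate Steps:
b = Rational(1, 3301876) (b = Pow(3301876, -1) = Rational(1, 3301876) ≈ 3.0286e-7)
Function('H')(C, N) = Rational(1, 1314) (Function('H')(C, N) = Pow(1314, -1) = Rational(1, 1314))
Add(b, Function('H')(-1503, 2235)) = Add(Rational(1, 3301876), Rational(1, 1314)) = Rational(1651595, 2169332532)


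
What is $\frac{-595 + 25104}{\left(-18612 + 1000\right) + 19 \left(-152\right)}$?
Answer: $- \frac{24509}{20500} \approx -1.1956$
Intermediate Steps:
$\frac{-595 + 25104}{\left(-18612 + 1000\right) + 19 \left(-152\right)} = \frac{24509}{-17612 - 2888} = \frac{24509}{-20500} = 24509 \left(- \frac{1}{20500}\right) = - \frac{24509}{20500}$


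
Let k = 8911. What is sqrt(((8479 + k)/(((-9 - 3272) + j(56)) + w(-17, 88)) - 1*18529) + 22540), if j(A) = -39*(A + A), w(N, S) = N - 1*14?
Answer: sqrt(9236127)/48 ≈ 63.315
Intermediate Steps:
w(N, S) = -14 + N (w(N, S) = N - 14 = -14 + N)
j(A) = -78*A
sqrt(((8479 + k)/(((-9 - 3272) + j(56)) + w(-17, 88)) - 1*18529) + 22540) = sqrt(((8479 + 8911)/(((-9 - 3272) - 78*56) + (-14 - 17)) - 1*18529) + 22540) = sqrt((17390/((-3281 - 4368) - 31) - 18529) + 22540) = sqrt((17390/(-7649 - 31) - 18529) + 22540) = sqrt((17390/(-7680) - 18529) + 22540) = sqrt((17390*(-1/7680) - 18529) + 22540) = sqrt((-1739/768 - 18529) + 22540) = sqrt(-14232011/768 + 22540) = sqrt(3078709/768) = sqrt(9236127)/48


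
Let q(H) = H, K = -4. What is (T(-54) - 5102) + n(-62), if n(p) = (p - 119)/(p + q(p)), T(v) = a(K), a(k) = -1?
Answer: -632591/124 ≈ -5101.5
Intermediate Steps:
T(v) = -1
n(p) = (-119 + p)/(2*p) (n(p) = (p - 119)/(p + p) = (-119 + p)/((2*p)) = (-119 + p)*(1/(2*p)) = (-119 + p)/(2*p))
(T(-54) - 5102) + n(-62) = (-1 - 5102) + (1/2)*(-119 - 62)/(-62) = -5103 + (1/2)*(-1/62)*(-181) = -5103 + 181/124 = -632591/124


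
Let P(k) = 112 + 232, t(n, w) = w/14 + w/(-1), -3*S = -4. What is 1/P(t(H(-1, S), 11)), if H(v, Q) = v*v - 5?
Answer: 1/344 ≈ 0.0029070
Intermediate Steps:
S = 4/3 (S = -⅓*(-4) = 4/3 ≈ 1.3333)
H(v, Q) = -5 + v² (H(v, Q) = v² - 5 = -5 + v²)
t(n, w) = -13*w/14 (t(n, w) = w*(1/14) + w*(-1) = w/14 - w = -13*w/14)
P(k) = 344
1/P(t(H(-1, S), 11)) = 1/344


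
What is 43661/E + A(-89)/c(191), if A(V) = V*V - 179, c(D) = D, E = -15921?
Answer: 114921131/3040911 ≈ 37.792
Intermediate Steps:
A(V) = -179 + V² (A(V) = V² - 179 = -179 + V²)
43661/E + A(-89)/c(191) = 43661/(-15921) + (-179 + (-89)²)/191 = 43661*(-1/15921) + (-179 + 7921)*(1/191) = -43661/15921 + 7742*(1/191) = -43661/15921 + 7742/191 = 114921131/3040911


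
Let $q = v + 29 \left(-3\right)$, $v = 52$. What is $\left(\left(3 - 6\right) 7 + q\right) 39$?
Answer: $-2184$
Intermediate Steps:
$q = -35$ ($q = 52 + 29 \left(-3\right) = 52 - 87 = -35$)
$\left(\left(3 - 6\right) 7 + q\right) 39 = \left(\left(3 - 6\right) 7 - 35\right) 39 = \left(\left(-3\right) 7 - 35\right) 39 = \left(-21 - 35\right) 39 = \left(-56\right) 39 = -2184$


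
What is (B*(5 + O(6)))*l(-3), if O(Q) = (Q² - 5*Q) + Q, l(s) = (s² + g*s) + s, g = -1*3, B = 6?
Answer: 1530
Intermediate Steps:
g = -3
l(s) = s² - 2*s (l(s) = (s² - 3*s) + s = s² - 2*s)
O(Q) = Q² - 4*Q
(B*(5 + O(6)))*l(-3) = (6*(5 + 6*(-4 + 6)))*(-3*(-2 - 3)) = (6*(5 + 6*2))*(-3*(-5)) = (6*(5 + 12))*15 = (6*17)*15 = 102*15 = 1530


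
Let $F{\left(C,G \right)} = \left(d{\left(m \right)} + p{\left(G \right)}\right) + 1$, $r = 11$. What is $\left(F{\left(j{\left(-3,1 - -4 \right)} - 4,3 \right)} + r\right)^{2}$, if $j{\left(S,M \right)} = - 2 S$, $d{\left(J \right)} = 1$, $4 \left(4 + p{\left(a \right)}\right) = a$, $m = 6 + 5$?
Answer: $\frac{1521}{16} \approx 95.063$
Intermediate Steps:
$m = 11$
$p{\left(a \right)} = -4 + \frac{a}{4}$
$F{\left(C,G \right)} = -2 + \frac{G}{4}$ ($F{\left(C,G \right)} = \left(1 + \left(-4 + \frac{G}{4}\right)\right) + 1 = \left(-3 + \frac{G}{4}\right) + 1 = -2 + \frac{G}{4}$)
$\left(F{\left(j{\left(-3,1 - -4 \right)} - 4,3 \right)} + r\right)^{2} = \left(\left(-2 + \frac{1}{4} \cdot 3\right) + 11\right)^{2} = \left(\left(-2 + \frac{3}{4}\right) + 11\right)^{2} = \left(- \frac{5}{4} + 11\right)^{2} = \left(\frac{39}{4}\right)^{2} = \frac{1521}{16}$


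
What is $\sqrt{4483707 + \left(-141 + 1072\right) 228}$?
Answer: $45 \sqrt{2319} \approx 2167.0$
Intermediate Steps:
$\sqrt{4483707 + \left(-141 + 1072\right) 228} = \sqrt{4483707 + 931 \cdot 228} = \sqrt{4483707 + 212268} = \sqrt{4695975} = 45 \sqrt{2319}$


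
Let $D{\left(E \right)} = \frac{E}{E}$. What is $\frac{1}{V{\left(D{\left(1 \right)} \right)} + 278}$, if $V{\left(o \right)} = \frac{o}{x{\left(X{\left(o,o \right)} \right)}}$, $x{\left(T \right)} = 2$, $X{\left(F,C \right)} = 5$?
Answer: $\frac{2}{557} \approx 0.0035907$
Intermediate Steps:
$D{\left(E \right)} = 1$
$V{\left(o \right)} = \frac{o}{2}$
$\frac{1}{V{\left(D{\left(1 \right)} \right)} + 278} = \frac{1}{\frac{1}{2} \cdot 1 + 278} = \frac{1}{\frac{1}{2} + 278} = \frac{1}{\frac{557}{2}} = \frac{2}{557}$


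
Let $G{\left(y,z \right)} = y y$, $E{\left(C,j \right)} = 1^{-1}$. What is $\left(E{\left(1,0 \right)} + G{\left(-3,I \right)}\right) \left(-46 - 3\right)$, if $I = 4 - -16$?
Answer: $-490$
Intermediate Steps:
$I = 20$ ($I = 4 + 16 = 20$)
$E{\left(C,j \right)} = 1$
$G{\left(y,z \right)} = y^{2}$
$\left(E{\left(1,0 \right)} + G{\left(-3,I \right)}\right) \left(-46 - 3\right) = \left(1 + \left(-3\right)^{2}\right) \left(-46 - 3\right) = \left(1 + 9\right) \left(-49\right) = 10 \left(-49\right) = -490$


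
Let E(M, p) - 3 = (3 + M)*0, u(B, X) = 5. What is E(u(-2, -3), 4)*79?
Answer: 237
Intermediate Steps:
E(M, p) = 3 (E(M, p) = 3 + (3 + M)*0 = 3 + 0 = 3)
E(u(-2, -3), 4)*79 = 3*79 = 237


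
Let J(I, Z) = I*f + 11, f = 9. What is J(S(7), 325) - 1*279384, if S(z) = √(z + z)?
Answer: -279373 + 9*√14 ≈ -2.7934e+5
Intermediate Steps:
S(z) = √2*√z (S(z) = √(2*z) = √2*√z)
J(I, Z) = 11 + 9*I (J(I, Z) = I*9 + 11 = 9*I + 11 = 11 + 9*I)
J(S(7), 325) - 1*279384 = (11 + 9*(√2*√7)) - 1*279384 = (11 + 9*√14) - 279384 = -279373 + 9*√14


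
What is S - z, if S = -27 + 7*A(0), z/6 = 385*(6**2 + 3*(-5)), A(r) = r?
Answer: -48537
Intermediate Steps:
z = 48510 (z = 6*(385*(6**2 + 3*(-5))) = 6*(385*(36 - 15)) = 6*(385*21) = 6*8085 = 48510)
S = -27 (S = -27 + 7*0 = -27 + 0 = -27)
S - z = -27 - 1*48510 = -27 - 48510 = -48537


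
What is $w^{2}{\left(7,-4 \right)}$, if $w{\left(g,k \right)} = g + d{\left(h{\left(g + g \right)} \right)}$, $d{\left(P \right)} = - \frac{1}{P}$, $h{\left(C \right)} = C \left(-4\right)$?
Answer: $\frac{154449}{3136} \approx 49.25$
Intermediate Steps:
$h{\left(C \right)} = - 4 C$
$w{\left(g,k \right)} = g + \frac{1}{8 g}$ ($w{\left(g,k \right)} = g - \frac{1}{\left(-4\right) \left(g + g\right)} = g - \frac{1}{\left(-4\right) 2 g} = g - \frac{1}{\left(-8\right) g} = g - - \frac{1}{8 g} = g + \frac{1}{8 g}$)
$w^{2}{\left(7,-4 \right)} = \left(7 + \frac{1}{8 \cdot 7}\right)^{2} = \left(7 + \frac{1}{8} \cdot \frac{1}{7}\right)^{2} = \left(7 + \frac{1}{56}\right)^{2} = \left(\frac{393}{56}\right)^{2} = \frac{154449}{3136}$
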